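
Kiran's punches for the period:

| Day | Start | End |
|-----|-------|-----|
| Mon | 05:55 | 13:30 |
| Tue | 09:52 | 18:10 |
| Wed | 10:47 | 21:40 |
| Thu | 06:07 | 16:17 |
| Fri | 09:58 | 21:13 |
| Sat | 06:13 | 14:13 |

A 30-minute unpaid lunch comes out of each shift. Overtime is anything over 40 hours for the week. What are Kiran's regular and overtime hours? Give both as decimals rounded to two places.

Regular 40.00 hours, overtime 13.18 hours

Mon: 05:55–13:30 = 7 h 35 min; less 30 min break → 7 h 5 min
Tue: 09:52–18:10 = 8 h 18 min; less 30 min break → 7 h 48 min
Wed: 10:47–21:40 = 10 h 53 min; less 30 min break → 10 h 23 min
Thu: 06:07–16:17 = 10 h 10 min; less 30 min break → 9 h 40 min
Fri: 09:58–21:13 = 11 h 15 min; less 30 min break → 10 h 45 min
Sat: 06:13–14:13 = 8 h 0 min; less 30 min break → 7 h 30 min
Total worked: 53 h 11 min = 53.18 h.
Threshold 40 h → overtime 13 h 11 min, regular 40 h 0 min.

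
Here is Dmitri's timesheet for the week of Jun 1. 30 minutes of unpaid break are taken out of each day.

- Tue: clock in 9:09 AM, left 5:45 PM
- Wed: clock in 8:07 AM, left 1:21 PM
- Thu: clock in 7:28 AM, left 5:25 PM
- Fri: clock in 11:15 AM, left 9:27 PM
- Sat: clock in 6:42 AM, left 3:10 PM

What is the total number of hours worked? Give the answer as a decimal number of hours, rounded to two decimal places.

39.95 hours

Tue: 9:09 AM–5:45 PM = 8 h 36 min; less 30 min break → 8 h 6 min
Wed: 8:07 AM–1:21 PM = 5 h 14 min; less 30 min break → 4 h 44 min
Thu: 7:28 AM–5:25 PM = 9 h 57 min; less 30 min break → 9 h 27 min
Fri: 11:15 AM–9:27 PM = 10 h 12 min; less 30 min break → 9 h 42 min
Sat: 6:42 AM–3:10 PM = 8 h 28 min; less 30 min break → 7 h 58 min
Total: 8 h 6 min + 4 h 44 min + 9 h 27 min + 9 h 42 min + 7 h 58 min = 39 h 57 min.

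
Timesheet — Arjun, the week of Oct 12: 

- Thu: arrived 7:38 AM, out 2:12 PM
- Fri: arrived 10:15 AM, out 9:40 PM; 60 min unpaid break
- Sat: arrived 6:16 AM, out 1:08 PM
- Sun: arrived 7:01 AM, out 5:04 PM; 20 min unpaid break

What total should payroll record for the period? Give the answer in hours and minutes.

33 h 34 min

Thu: 7:38 AM–2:12 PM = 6 h 34 min
Fri: 10:15 AM–9:40 PM = 11 h 25 min; less 60 min break → 10 h 25 min
Sat: 6:16 AM–1:08 PM = 6 h 52 min
Sun: 7:01 AM–5:04 PM = 10 h 3 min; less 20 min break → 9 h 43 min
Total: 6 h 34 min + 10 h 25 min + 6 h 52 min + 9 h 43 min = 33 h 34 min.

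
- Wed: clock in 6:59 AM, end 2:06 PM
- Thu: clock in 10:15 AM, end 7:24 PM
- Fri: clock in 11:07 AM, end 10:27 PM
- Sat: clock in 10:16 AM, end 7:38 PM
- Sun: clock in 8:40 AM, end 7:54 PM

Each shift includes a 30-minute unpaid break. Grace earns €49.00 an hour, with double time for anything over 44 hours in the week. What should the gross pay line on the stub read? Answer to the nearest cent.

Wed: 6:59 AM–2:06 PM = 7 h 7 min; less 30 min break → 6 h 37 min
Thu: 10:15 AM–7:24 PM = 9 h 9 min; less 30 min break → 8 h 39 min
Fri: 11:07 AM–10:27 PM = 11 h 20 min; less 30 min break → 10 h 50 min
Sat: 10:16 AM–7:38 PM = 9 h 22 min; less 30 min break → 8 h 52 min
Sun: 8:40 AM–7:54 PM = 11 h 14 min; less 30 min break → 10 h 44 min
Total worked: 45 h 42 min = 2742 min.
Regular 44 h 0 min = 2640 min at €49.00/h; overtime 1 h 42 min = 102 min at €98.00/h.
Pay = (2640 × €49.00 + 102 × €98.00) ÷ 60 = €2322.60.

€2322.60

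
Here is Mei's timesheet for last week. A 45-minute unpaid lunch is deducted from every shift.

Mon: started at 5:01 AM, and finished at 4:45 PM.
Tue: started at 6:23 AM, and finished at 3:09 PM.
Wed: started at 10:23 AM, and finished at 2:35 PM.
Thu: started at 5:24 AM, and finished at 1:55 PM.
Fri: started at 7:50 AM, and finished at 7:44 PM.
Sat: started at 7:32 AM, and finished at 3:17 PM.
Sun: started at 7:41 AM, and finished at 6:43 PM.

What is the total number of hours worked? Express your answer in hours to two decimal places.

Mon: 5:01 AM–4:45 PM = 11 h 44 min; less 45 min break → 10 h 59 min
Tue: 6:23 AM–3:09 PM = 8 h 46 min; less 45 min break → 8 h 1 min
Wed: 10:23 AM–2:35 PM = 4 h 12 min; less 45 min break → 3 h 27 min
Thu: 5:24 AM–1:55 PM = 8 h 31 min; less 45 min break → 7 h 46 min
Fri: 7:50 AM–7:44 PM = 11 h 54 min; less 45 min break → 11 h 9 min
Sat: 7:32 AM–3:17 PM = 7 h 45 min; less 45 min break → 7 h 0 min
Sun: 7:41 AM–6:43 PM = 11 h 2 min; less 45 min break → 10 h 17 min
Total: 10 h 59 min + 8 h 1 min + 3 h 27 min + 7 h 46 min + 11 h 9 min + 7 h 0 min + 10 h 17 min = 58 h 39 min.

58.65 hours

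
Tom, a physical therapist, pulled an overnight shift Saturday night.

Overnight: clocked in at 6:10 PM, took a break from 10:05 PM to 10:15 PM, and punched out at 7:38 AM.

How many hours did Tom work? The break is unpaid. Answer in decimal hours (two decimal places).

Overnight: 6:10 PM → midnight = 5 h 50 min; midnight → 7:38 AM = 7 h 38 min; span 13 h 28 min; less 10 min break → 13 h 18 min

13.30 hours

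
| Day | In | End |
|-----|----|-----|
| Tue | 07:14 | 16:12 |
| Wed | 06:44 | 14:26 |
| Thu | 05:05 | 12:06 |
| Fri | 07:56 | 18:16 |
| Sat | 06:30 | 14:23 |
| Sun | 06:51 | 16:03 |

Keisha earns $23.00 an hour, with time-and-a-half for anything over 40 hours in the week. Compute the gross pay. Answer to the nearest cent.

Tue: 07:14–16:12 = 8 h 58 min
Wed: 06:44–14:26 = 7 h 42 min
Thu: 05:05–12:06 = 7 h 1 min
Fri: 07:56–18:16 = 10 h 20 min
Sat: 06:30–14:23 = 7 h 53 min
Sun: 06:51–16:03 = 9 h 12 min
Total worked: 51 h 6 min = 3066 min.
Regular 40 h 0 min = 2400 min at $23.00/h; overtime 11 h 6 min = 666 min at $34.50/h.
Pay = (2400 × $23.00 + 666 × $34.50) ÷ 60 = $1302.95.

$1302.95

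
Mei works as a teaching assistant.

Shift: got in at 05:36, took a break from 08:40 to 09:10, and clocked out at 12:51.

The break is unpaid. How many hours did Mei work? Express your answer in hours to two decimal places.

Shift: 05:36–12:51 = 7 h 15 min; less 30 min break → 6 h 45 min

6.75 hours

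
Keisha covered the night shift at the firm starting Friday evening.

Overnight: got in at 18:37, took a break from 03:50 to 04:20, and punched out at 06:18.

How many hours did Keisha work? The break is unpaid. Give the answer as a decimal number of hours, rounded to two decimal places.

Overnight: 18:37 → midnight = 5 h 23 min; midnight → 06:18 = 6 h 18 min; span 11 h 41 min; less 30 min break → 11 h 11 min

11.18 hours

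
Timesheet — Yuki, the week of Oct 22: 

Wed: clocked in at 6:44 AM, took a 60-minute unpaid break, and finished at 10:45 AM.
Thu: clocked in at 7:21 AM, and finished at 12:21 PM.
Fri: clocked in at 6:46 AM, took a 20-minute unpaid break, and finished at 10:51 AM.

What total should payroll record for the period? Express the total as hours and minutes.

Wed: 6:44 AM–10:45 AM = 4 h 1 min; less 60 min break → 3 h 1 min
Thu: 7:21 AM–12:21 PM = 5 h 0 min
Fri: 6:46 AM–10:51 AM = 4 h 5 min; less 20 min break → 3 h 45 min
Total: 3 h 1 min + 5 h 0 min + 3 h 45 min = 11 h 46 min.

11 h 46 min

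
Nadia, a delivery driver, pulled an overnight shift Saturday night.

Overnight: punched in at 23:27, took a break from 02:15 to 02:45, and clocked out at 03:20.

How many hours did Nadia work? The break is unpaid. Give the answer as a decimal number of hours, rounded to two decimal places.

3.38 hours

Overnight: 23:27 → midnight = 0 h 33 min; midnight → 03:20 = 3 h 20 min; span 3 h 53 min; less 30 min break → 3 h 23 min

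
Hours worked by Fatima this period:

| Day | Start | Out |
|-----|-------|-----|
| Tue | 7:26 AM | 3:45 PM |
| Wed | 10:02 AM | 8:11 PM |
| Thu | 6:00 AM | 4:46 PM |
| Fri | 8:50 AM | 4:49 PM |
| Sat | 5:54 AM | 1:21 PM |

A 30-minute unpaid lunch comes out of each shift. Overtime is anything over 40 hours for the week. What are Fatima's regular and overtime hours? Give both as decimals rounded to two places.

Tue: 7:26 AM–3:45 PM = 8 h 19 min; less 30 min break → 7 h 49 min
Wed: 10:02 AM–8:11 PM = 10 h 9 min; less 30 min break → 9 h 39 min
Thu: 6:00 AM–4:46 PM = 10 h 46 min; less 30 min break → 10 h 16 min
Fri: 8:50 AM–4:49 PM = 7 h 59 min; less 30 min break → 7 h 29 min
Sat: 5:54 AM–1:21 PM = 7 h 27 min; less 30 min break → 6 h 57 min
Total worked: 42 h 10 min = 42.17 h.
Threshold 40 h → overtime 2 h 10 min, regular 40 h 0 min.

Regular 40.00 hours, overtime 2.17 hours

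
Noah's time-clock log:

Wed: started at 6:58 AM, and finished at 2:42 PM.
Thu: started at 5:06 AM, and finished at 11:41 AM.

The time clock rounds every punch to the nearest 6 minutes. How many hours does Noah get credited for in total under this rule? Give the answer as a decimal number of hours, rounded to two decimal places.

Wed: in 6:58 AM→7:00 AM, out 2:42 PM→2:42 PM; 7 h 42 min
Thu: in 5:06 AM→5:06 AM, out 11:41 AM→11:42 AM; 6 h 36 min
Total credited: 14 h 18 min.

14.30 hours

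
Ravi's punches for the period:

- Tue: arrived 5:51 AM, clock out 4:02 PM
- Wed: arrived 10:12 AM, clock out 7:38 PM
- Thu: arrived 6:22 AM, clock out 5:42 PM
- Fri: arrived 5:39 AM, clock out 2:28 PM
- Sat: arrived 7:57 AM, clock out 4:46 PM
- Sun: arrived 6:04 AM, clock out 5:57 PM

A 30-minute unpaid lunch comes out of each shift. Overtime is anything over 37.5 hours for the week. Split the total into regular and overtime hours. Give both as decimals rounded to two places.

Tue: 5:51 AM–4:02 PM = 10 h 11 min; less 30 min break → 9 h 41 min
Wed: 10:12 AM–7:38 PM = 9 h 26 min; less 30 min break → 8 h 56 min
Thu: 6:22 AM–5:42 PM = 11 h 20 min; less 30 min break → 10 h 50 min
Fri: 5:39 AM–2:28 PM = 8 h 49 min; less 30 min break → 8 h 19 min
Sat: 7:57 AM–4:46 PM = 8 h 49 min; less 30 min break → 8 h 19 min
Sun: 6:04 AM–5:57 PM = 11 h 53 min; less 30 min break → 11 h 23 min
Total worked: 57 h 28 min = 57.47 h.
Threshold 37.5 h → overtime 19 h 58 min, regular 37 h 30 min.

Regular 37.50 hours, overtime 19.97 hours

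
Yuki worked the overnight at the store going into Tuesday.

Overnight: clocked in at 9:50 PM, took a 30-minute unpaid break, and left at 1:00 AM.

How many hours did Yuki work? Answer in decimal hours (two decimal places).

Overnight: 9:50 PM → midnight = 2 h 10 min; midnight → 1:00 AM = 1 h 0 min; span 3 h 10 min; less 30 min break → 2 h 40 min

2.67 hours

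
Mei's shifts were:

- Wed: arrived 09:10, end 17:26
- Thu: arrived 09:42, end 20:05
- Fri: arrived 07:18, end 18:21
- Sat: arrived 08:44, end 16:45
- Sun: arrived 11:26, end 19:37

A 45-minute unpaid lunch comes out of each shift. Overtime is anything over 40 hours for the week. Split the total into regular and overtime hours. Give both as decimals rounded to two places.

Regular 40.00 hours, overtime 2.15 hours

Wed: 09:10–17:26 = 8 h 16 min; less 45 min break → 7 h 31 min
Thu: 09:42–20:05 = 10 h 23 min; less 45 min break → 9 h 38 min
Fri: 07:18–18:21 = 11 h 3 min; less 45 min break → 10 h 18 min
Sat: 08:44–16:45 = 8 h 1 min; less 45 min break → 7 h 16 min
Sun: 11:26–19:37 = 8 h 11 min; less 45 min break → 7 h 26 min
Total worked: 42 h 9 min = 42.15 h.
Threshold 40 h → overtime 2 h 9 min, regular 40 h 0 min.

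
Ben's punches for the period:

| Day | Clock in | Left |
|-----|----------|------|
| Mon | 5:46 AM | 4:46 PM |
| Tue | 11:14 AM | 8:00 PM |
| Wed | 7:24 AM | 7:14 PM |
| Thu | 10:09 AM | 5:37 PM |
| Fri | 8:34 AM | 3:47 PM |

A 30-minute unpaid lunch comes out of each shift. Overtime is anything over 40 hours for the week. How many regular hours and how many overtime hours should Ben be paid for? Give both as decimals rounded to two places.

Regular 40.00 hours, overtime 3.78 hours

Mon: 5:46 AM–4:46 PM = 11 h 0 min; less 30 min break → 10 h 30 min
Tue: 11:14 AM–8:00 PM = 8 h 46 min; less 30 min break → 8 h 16 min
Wed: 7:24 AM–7:14 PM = 11 h 50 min; less 30 min break → 11 h 20 min
Thu: 10:09 AM–5:37 PM = 7 h 28 min; less 30 min break → 6 h 58 min
Fri: 8:34 AM–3:47 PM = 7 h 13 min; less 30 min break → 6 h 43 min
Total worked: 43 h 47 min = 43.78 h.
Threshold 40 h → overtime 3 h 47 min, regular 40 h 0 min.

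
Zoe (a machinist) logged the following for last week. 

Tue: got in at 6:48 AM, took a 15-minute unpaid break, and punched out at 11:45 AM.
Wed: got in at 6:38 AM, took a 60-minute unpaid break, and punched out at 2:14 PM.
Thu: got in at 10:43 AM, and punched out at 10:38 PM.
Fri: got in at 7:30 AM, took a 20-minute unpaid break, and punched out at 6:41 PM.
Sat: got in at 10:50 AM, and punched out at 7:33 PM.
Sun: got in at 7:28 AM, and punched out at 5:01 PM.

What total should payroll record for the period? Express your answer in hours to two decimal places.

Tue: 6:48 AM–11:45 AM = 4 h 57 min; less 15 min break → 4 h 42 min
Wed: 6:38 AM–2:14 PM = 7 h 36 min; less 60 min break → 6 h 36 min
Thu: 10:43 AM–10:38 PM = 11 h 55 min
Fri: 7:30 AM–6:41 PM = 11 h 11 min; less 20 min break → 10 h 51 min
Sat: 10:50 AM–7:33 PM = 8 h 43 min
Sun: 7:28 AM–5:01 PM = 9 h 33 min
Total: 4 h 42 min + 6 h 36 min + 11 h 55 min + 10 h 51 min + 8 h 43 min + 9 h 33 min = 52 h 20 min.

52.33 hours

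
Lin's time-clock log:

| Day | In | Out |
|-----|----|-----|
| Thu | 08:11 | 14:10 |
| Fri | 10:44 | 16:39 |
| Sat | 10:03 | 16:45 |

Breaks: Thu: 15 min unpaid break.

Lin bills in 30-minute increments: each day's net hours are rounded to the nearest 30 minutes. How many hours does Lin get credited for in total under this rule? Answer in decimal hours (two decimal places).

Thu: 08:11–14:10 = 5 h 59 min − 15 min = 5 h 44 min → rounds to 5 h 30 min
Fri: 10:44–16:39 = 5 h 55 min → rounds to 6 h 0 min
Sat: 10:03–16:45 = 6 h 42 min → rounds to 6 h 30 min
Total credited: 18 h 0 min.

18.00 hours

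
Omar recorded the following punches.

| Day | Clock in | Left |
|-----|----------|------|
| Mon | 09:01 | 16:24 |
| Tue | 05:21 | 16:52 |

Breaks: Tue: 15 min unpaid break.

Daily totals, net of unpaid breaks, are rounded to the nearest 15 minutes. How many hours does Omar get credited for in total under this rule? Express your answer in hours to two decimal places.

18.75 hours

Mon: 09:01–16:24 = 7 h 23 min → rounds to 7 h 30 min
Tue: 05:21–16:52 = 11 h 31 min − 15 min = 11 h 16 min → rounds to 11 h 15 min
Total credited: 18 h 45 min.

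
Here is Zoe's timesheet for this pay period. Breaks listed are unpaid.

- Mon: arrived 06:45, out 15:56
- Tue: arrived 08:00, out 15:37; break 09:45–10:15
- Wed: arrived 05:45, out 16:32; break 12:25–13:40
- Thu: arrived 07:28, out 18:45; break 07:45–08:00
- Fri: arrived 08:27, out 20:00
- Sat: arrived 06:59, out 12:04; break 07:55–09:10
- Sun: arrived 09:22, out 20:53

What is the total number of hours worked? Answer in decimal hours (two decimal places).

Mon: 06:45–15:56 = 9 h 11 min
Tue: 08:00–15:37 = 7 h 37 min; less 30 min break → 7 h 7 min
Wed: 05:45–16:32 = 10 h 47 min; less 75 min break → 9 h 32 min
Thu: 07:28–18:45 = 11 h 17 min; less 15 min break → 11 h 2 min
Fri: 08:27–20:00 = 11 h 33 min
Sat: 06:59–12:04 = 5 h 5 min; less 75 min break → 3 h 50 min
Sun: 09:22–20:53 = 11 h 31 min
Total: 9 h 11 min + 7 h 7 min + 9 h 32 min + 11 h 2 min + 11 h 33 min + 3 h 50 min + 11 h 31 min = 63 h 46 min.

63.77 hours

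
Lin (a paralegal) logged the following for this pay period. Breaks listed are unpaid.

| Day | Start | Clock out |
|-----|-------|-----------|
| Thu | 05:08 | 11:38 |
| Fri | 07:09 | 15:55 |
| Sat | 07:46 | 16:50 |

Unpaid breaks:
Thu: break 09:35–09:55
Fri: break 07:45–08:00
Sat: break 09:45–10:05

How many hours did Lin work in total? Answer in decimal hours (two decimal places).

23.42 hours

Thu: 05:08–11:38 = 6 h 30 min; less 20 min break → 6 h 10 min
Fri: 07:09–15:55 = 8 h 46 min; less 15 min break → 8 h 31 min
Sat: 07:46–16:50 = 9 h 4 min; less 20 min break → 8 h 44 min
Total: 6 h 10 min + 8 h 31 min + 8 h 44 min = 23 h 25 min.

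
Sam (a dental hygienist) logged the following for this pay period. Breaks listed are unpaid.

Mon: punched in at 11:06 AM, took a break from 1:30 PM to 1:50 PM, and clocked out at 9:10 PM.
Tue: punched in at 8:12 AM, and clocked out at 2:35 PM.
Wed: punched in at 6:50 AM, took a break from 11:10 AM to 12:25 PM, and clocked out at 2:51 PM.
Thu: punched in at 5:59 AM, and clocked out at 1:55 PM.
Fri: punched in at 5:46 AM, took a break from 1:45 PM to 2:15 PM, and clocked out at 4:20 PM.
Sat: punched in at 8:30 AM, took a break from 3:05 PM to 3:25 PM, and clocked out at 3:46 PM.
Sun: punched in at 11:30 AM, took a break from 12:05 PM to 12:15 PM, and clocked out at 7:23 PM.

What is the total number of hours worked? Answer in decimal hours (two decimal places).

55.53 hours

Mon: 11:06 AM–9:10 PM = 10 h 4 min; less 20 min break → 9 h 44 min
Tue: 8:12 AM–2:35 PM = 6 h 23 min
Wed: 6:50 AM–2:51 PM = 8 h 1 min; less 75 min break → 6 h 46 min
Thu: 5:59 AM–1:55 PM = 7 h 56 min
Fri: 5:46 AM–4:20 PM = 10 h 34 min; less 30 min break → 10 h 4 min
Sat: 8:30 AM–3:46 PM = 7 h 16 min; less 20 min break → 6 h 56 min
Sun: 11:30 AM–7:23 PM = 7 h 53 min; less 10 min break → 7 h 43 min
Total: 9 h 44 min + 6 h 23 min + 6 h 46 min + 7 h 56 min + 10 h 4 min + 6 h 56 min + 7 h 43 min = 55 h 32 min.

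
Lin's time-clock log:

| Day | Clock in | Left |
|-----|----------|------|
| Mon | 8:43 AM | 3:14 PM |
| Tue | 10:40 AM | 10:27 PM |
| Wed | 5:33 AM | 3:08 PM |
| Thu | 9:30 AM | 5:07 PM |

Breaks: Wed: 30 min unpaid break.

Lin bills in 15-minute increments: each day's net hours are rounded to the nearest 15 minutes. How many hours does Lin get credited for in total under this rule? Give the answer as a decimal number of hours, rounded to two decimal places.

Mon: 8:43 AM–3:14 PM = 6 h 31 min → rounds to 6 h 30 min
Tue: 10:40 AM–10:27 PM = 11 h 47 min → rounds to 11 h 45 min
Wed: 5:33 AM–3:08 PM = 9 h 35 min − 30 min = 9 h 5 min → rounds to 9 h 0 min
Thu: 9:30 AM–5:07 PM = 7 h 37 min → rounds to 7 h 30 min
Total credited: 34 h 45 min.

34.75 hours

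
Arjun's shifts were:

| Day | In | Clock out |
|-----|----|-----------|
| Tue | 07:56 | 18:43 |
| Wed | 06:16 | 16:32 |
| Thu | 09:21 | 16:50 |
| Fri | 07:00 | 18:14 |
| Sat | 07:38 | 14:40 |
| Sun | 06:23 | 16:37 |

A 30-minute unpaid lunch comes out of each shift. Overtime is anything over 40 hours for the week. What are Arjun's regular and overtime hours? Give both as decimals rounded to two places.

Tue: 07:56–18:43 = 10 h 47 min; less 30 min break → 10 h 17 min
Wed: 06:16–16:32 = 10 h 16 min; less 30 min break → 9 h 46 min
Thu: 09:21–16:50 = 7 h 29 min; less 30 min break → 6 h 59 min
Fri: 07:00–18:14 = 11 h 14 min; less 30 min break → 10 h 44 min
Sat: 07:38–14:40 = 7 h 2 min; less 30 min break → 6 h 32 min
Sun: 06:23–16:37 = 10 h 14 min; less 30 min break → 9 h 44 min
Total worked: 54 h 2 min = 54.03 h.
Threshold 40 h → overtime 14 h 2 min, regular 40 h 0 min.

Regular 40.00 hours, overtime 14.03 hours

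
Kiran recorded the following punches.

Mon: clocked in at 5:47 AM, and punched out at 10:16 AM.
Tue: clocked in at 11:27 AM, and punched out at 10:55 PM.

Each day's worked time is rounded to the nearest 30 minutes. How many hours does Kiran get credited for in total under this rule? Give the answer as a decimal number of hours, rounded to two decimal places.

16.00 hours

Mon: 5:47 AM–10:16 AM = 4 h 29 min → rounds to 4 h 30 min
Tue: 11:27 AM–10:55 PM = 11 h 28 min → rounds to 11 h 30 min
Total credited: 16 h 0 min.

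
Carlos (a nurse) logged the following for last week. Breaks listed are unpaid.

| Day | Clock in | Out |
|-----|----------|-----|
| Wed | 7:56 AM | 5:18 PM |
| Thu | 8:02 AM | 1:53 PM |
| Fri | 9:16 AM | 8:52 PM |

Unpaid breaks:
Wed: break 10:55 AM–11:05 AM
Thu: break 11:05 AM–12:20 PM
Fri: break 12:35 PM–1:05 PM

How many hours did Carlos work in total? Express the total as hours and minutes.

Wed: 7:56 AM–5:18 PM = 9 h 22 min; less 10 min break → 9 h 12 min
Thu: 8:02 AM–1:53 PM = 5 h 51 min; less 75 min break → 4 h 36 min
Fri: 9:16 AM–8:52 PM = 11 h 36 min; less 30 min break → 11 h 6 min
Total: 9 h 12 min + 4 h 36 min + 11 h 6 min = 24 h 54 min.

24 h 54 min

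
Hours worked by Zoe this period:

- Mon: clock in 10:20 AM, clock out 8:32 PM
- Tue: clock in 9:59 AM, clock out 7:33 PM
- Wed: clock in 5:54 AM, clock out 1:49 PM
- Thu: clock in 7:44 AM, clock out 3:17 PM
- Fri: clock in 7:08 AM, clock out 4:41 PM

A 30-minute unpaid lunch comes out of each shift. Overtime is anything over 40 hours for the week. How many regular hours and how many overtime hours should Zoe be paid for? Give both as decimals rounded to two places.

Regular 40.00 hours, overtime 2.28 hours

Mon: 10:20 AM–8:32 PM = 10 h 12 min; less 30 min break → 9 h 42 min
Tue: 9:59 AM–7:33 PM = 9 h 34 min; less 30 min break → 9 h 4 min
Wed: 5:54 AM–1:49 PM = 7 h 55 min; less 30 min break → 7 h 25 min
Thu: 7:44 AM–3:17 PM = 7 h 33 min; less 30 min break → 7 h 3 min
Fri: 7:08 AM–4:41 PM = 9 h 33 min; less 30 min break → 9 h 3 min
Total worked: 42 h 17 min = 42.28 h.
Threshold 40 h → overtime 2 h 17 min, regular 40 h 0 min.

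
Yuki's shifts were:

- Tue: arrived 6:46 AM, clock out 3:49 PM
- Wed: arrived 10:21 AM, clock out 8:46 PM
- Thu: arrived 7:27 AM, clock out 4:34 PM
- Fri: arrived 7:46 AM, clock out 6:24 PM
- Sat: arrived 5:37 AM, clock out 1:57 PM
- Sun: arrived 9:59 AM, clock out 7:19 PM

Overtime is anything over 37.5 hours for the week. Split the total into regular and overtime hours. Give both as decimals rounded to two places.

Regular 37.50 hours, overtime 19.38 hours

Tue: 6:46 AM–3:49 PM = 9 h 3 min
Wed: 10:21 AM–8:46 PM = 10 h 25 min
Thu: 7:27 AM–4:34 PM = 9 h 7 min
Fri: 7:46 AM–6:24 PM = 10 h 38 min
Sat: 5:37 AM–1:57 PM = 8 h 20 min
Sun: 9:59 AM–7:19 PM = 9 h 20 min
Total worked: 56 h 53 min = 56.88 h.
Threshold 37.5 h → overtime 19 h 23 min, regular 37 h 30 min.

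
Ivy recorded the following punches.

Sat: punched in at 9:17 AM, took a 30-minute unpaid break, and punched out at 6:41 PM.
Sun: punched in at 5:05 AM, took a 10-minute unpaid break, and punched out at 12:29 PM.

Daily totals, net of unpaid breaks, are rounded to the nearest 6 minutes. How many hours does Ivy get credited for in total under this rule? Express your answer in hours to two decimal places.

16.10 hours

Sat: 9:17 AM–6:41 PM = 9 h 24 min − 30 min = 8 h 54 min → rounds to 8 h 54 min
Sun: 5:05 AM–12:29 PM = 7 h 24 min − 10 min = 7 h 14 min → rounds to 7 h 12 min
Total credited: 16 h 6 min.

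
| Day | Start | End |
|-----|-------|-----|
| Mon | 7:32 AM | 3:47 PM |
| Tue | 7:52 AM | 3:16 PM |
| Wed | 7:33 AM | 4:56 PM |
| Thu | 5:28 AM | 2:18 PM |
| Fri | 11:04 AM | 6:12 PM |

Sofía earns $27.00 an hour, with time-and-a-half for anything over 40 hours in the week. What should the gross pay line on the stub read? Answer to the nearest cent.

Mon: 7:32 AM–3:47 PM = 8 h 15 min
Tue: 7:52 AM–3:16 PM = 7 h 24 min
Wed: 7:33 AM–4:56 PM = 9 h 23 min
Thu: 5:28 AM–2:18 PM = 8 h 50 min
Fri: 11:04 AM–6:12 PM = 7 h 8 min
Total worked: 41 h 0 min = 2460 min.
Regular 40 h 0 min = 2400 min at $27.00/h; overtime 1 h 0 min = 60 min at $40.50/h.
Pay = (2400 × $27.00 + 60 × $40.50) ÷ 60 = $1120.50.

$1120.50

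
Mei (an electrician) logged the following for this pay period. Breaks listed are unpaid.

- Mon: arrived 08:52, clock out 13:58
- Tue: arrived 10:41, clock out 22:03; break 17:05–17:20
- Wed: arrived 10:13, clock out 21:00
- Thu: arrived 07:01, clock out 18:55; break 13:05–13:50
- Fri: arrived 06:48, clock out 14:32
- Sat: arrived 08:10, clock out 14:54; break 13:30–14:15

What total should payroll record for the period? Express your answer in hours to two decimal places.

Mon: 08:52–13:58 = 5 h 6 min
Tue: 10:41–22:03 = 11 h 22 min; less 15 min break → 11 h 7 min
Wed: 10:13–21:00 = 10 h 47 min
Thu: 07:01–18:55 = 11 h 54 min; less 45 min break → 11 h 9 min
Fri: 06:48–14:32 = 7 h 44 min
Sat: 08:10–14:54 = 6 h 44 min; less 45 min break → 5 h 59 min
Total: 5 h 6 min + 11 h 7 min + 10 h 47 min + 11 h 9 min + 7 h 44 min + 5 h 59 min = 51 h 52 min.

51.87 hours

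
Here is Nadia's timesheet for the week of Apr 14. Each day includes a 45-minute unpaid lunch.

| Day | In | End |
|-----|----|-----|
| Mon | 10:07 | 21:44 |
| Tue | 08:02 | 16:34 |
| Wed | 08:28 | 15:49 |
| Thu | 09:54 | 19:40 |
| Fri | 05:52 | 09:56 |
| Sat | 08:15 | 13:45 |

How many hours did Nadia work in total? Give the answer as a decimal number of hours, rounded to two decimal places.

42.33 hours

Mon: 10:07–21:44 = 11 h 37 min; less 45 min break → 10 h 52 min
Tue: 08:02–16:34 = 8 h 32 min; less 45 min break → 7 h 47 min
Wed: 08:28–15:49 = 7 h 21 min; less 45 min break → 6 h 36 min
Thu: 09:54–19:40 = 9 h 46 min; less 45 min break → 9 h 1 min
Fri: 05:52–09:56 = 4 h 4 min; less 45 min break → 3 h 19 min
Sat: 08:15–13:45 = 5 h 30 min; less 45 min break → 4 h 45 min
Total: 10 h 52 min + 7 h 47 min + 6 h 36 min + 9 h 1 min + 3 h 19 min + 4 h 45 min = 42 h 20 min.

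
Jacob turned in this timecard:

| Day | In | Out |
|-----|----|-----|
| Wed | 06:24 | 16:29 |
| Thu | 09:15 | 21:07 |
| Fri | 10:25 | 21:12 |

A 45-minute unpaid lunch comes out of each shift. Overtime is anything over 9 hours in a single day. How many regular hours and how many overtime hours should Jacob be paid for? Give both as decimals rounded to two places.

Regular 27.00 hours, overtime 3.48 hours

Wed: 06:24–16:29 = 10 h 5 min; less 45 min break → 9 h 20 min
Thu: 09:15–21:07 = 11 h 52 min; less 45 min break → 11 h 7 min
Fri: 10:25–21:12 = 10 h 47 min; less 45 min break → 10 h 2 min
Wed reg 9 h 0 min / OT 0 h 20 min; Thu reg 9 h 0 min / OT 2 h 7 min; Fri reg 9 h 0 min / OT 1 h 2 min.
Totals: regular 27 h 0 min, overtime 3 h 29 min.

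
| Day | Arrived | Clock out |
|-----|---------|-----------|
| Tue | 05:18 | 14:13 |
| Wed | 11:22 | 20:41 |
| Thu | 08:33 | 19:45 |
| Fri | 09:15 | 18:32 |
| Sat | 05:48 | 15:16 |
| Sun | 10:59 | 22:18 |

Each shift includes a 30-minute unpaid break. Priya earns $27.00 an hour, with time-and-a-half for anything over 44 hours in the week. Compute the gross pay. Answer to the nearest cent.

Tue: 05:18–14:13 = 8 h 55 min; less 30 min break → 8 h 25 min
Wed: 11:22–20:41 = 9 h 19 min; less 30 min break → 8 h 49 min
Thu: 08:33–19:45 = 11 h 12 min; less 30 min break → 10 h 42 min
Fri: 09:15–18:32 = 9 h 17 min; less 30 min break → 8 h 47 min
Sat: 05:48–15:16 = 9 h 28 min; less 30 min break → 8 h 58 min
Sun: 10:59–22:18 = 11 h 19 min; less 30 min break → 10 h 49 min
Total worked: 56 h 30 min = 3390 min.
Regular 44 h 0 min = 2640 min at $27.00/h; overtime 12 h 30 min = 750 min at $40.50/h.
Pay = (2640 × $27.00 + 750 × $40.50) ÷ 60 = $1694.25.

$1694.25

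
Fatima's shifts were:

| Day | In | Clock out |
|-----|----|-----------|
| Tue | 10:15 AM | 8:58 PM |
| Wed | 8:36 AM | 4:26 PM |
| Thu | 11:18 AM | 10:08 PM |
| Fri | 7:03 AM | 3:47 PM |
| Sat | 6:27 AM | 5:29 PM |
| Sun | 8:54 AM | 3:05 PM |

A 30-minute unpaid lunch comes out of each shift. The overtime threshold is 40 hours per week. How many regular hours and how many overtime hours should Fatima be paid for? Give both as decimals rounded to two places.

Tue: 10:15 AM–8:58 PM = 10 h 43 min; less 30 min break → 10 h 13 min
Wed: 8:36 AM–4:26 PM = 7 h 50 min; less 30 min break → 7 h 20 min
Thu: 11:18 AM–10:08 PM = 10 h 50 min; less 30 min break → 10 h 20 min
Fri: 7:03 AM–3:47 PM = 8 h 44 min; less 30 min break → 8 h 14 min
Sat: 6:27 AM–5:29 PM = 11 h 2 min; less 30 min break → 10 h 32 min
Sun: 8:54 AM–3:05 PM = 6 h 11 min; less 30 min break → 5 h 41 min
Total worked: 52 h 20 min = 52.33 h.
Threshold 40 h → overtime 12 h 20 min, regular 40 h 0 min.

Regular 40.00 hours, overtime 12.33 hours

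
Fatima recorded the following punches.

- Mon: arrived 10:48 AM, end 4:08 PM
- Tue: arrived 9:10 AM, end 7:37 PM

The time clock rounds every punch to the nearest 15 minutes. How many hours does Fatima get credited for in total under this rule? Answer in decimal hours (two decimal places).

Mon: in 10:48 AM→10:45 AM, out 4:08 PM→4:15 PM; 5 h 30 min
Tue: in 9:10 AM→9:15 AM, out 7:37 PM→7:30 PM; 10 h 15 min
Total credited: 15 h 45 min.

15.75 hours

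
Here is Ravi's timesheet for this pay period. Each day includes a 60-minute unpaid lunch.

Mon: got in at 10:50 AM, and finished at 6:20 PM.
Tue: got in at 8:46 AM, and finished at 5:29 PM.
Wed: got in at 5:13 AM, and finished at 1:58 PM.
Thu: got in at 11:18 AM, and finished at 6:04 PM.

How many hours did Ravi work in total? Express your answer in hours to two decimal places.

27.73 hours

Mon: 10:50 AM–6:20 PM = 7 h 30 min; less 60 min break → 6 h 30 min
Tue: 8:46 AM–5:29 PM = 8 h 43 min; less 60 min break → 7 h 43 min
Wed: 5:13 AM–1:58 PM = 8 h 45 min; less 60 min break → 7 h 45 min
Thu: 11:18 AM–6:04 PM = 6 h 46 min; less 60 min break → 5 h 46 min
Total: 6 h 30 min + 7 h 43 min + 7 h 45 min + 5 h 46 min = 27 h 44 min.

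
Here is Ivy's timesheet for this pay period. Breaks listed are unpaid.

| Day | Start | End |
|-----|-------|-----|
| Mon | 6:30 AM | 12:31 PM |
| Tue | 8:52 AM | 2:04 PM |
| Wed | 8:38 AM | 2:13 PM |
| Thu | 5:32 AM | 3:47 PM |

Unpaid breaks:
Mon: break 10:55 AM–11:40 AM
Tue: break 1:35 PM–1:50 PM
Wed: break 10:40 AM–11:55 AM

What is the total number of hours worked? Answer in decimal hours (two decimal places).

Mon: 6:30 AM–12:31 PM = 6 h 1 min; less 45 min break → 5 h 16 min
Tue: 8:52 AM–2:04 PM = 5 h 12 min; less 15 min break → 4 h 57 min
Wed: 8:38 AM–2:13 PM = 5 h 35 min; less 75 min break → 4 h 20 min
Thu: 5:32 AM–3:47 PM = 10 h 15 min
Total: 5 h 16 min + 4 h 57 min + 4 h 20 min + 10 h 15 min = 24 h 48 min.

24.80 hours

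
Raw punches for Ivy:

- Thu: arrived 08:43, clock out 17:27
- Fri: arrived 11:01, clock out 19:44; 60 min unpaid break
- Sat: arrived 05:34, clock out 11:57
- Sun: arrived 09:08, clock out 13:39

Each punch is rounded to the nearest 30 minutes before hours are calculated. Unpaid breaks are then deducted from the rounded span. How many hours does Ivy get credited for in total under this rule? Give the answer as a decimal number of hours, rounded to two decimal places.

27.50 hours

Thu: in 08:43→08:30, out 17:27→17:30; 9 h 0 min
Fri: in 11:01→11:00, out 19:44→19:30; 8 h 30 min − 60 min = 7 h 30 min
Sat: in 05:34→05:30, out 11:57→12:00; 6 h 30 min
Sun: in 09:08→09:00, out 13:39→13:30; 4 h 30 min
Total credited: 27 h 30 min.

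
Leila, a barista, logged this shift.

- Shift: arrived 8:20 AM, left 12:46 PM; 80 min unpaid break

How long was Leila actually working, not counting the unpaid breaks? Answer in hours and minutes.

Shift: 8:20 AM–12:46 PM = 4 h 26 min; less 80 min break → 3 h 6 min

3 h 6 min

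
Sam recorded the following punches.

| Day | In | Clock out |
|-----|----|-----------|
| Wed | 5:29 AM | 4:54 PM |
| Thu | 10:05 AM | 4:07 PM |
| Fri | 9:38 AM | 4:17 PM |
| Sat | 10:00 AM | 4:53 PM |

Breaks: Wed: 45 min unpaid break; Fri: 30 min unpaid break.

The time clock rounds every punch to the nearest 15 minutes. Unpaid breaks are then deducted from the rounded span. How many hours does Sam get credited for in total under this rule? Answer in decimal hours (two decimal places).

29.75 hours

Wed: in 5:29 AM→5:30 AM, out 4:54 PM→5:00 PM; 11 h 30 min − 45 min = 10 h 45 min
Thu: in 10:05 AM→10:00 AM, out 4:07 PM→4:00 PM; 6 h 0 min
Fri: in 9:38 AM→9:45 AM, out 4:17 PM→4:15 PM; 6 h 30 min − 30 min = 6 h 0 min
Sat: in 10:00 AM→10:00 AM, out 4:53 PM→5:00 PM; 7 h 0 min
Total credited: 29 h 45 min.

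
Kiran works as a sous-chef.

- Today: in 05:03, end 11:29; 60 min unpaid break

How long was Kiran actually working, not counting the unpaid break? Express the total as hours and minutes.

Today: 05:03–11:29 = 6 h 26 min; less 60 min break → 5 h 26 min

5 h 26 min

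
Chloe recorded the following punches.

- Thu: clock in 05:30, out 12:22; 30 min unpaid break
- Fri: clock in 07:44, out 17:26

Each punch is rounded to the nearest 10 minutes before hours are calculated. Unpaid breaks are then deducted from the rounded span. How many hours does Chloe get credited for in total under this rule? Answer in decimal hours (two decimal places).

Thu: in 05:30→05:30, out 12:22→12:20; 6 h 50 min − 30 min = 6 h 20 min
Fri: in 07:44→07:40, out 17:26→17:30; 9 h 50 min
Total credited: 16 h 10 min.

16.17 hours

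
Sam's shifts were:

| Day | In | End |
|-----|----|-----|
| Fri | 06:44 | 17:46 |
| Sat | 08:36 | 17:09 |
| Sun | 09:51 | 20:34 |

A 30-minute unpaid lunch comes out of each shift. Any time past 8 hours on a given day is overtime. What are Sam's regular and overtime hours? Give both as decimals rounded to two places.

Fri: 06:44–17:46 = 11 h 2 min; less 30 min break → 10 h 32 min
Sat: 08:36–17:09 = 8 h 33 min; less 30 min break → 8 h 3 min
Sun: 09:51–20:34 = 10 h 43 min; less 30 min break → 10 h 13 min
Fri reg 8 h 0 min / OT 2 h 32 min; Sat reg 8 h 0 min / OT 0 h 3 min; Sun reg 8 h 0 min / OT 2 h 13 min.
Totals: regular 24 h 0 min, overtime 4 h 48 min.

Regular 24.00 hours, overtime 4.80 hours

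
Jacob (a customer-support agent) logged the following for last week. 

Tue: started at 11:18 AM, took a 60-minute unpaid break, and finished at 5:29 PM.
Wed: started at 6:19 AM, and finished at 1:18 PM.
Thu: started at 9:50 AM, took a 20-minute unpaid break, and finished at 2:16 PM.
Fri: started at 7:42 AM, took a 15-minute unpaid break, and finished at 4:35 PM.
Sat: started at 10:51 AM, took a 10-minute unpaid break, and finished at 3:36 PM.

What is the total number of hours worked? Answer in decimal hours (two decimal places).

Tue: 11:18 AM–5:29 PM = 6 h 11 min; less 60 min break → 5 h 11 min
Wed: 6:19 AM–1:18 PM = 6 h 59 min
Thu: 9:50 AM–2:16 PM = 4 h 26 min; less 20 min break → 4 h 6 min
Fri: 7:42 AM–4:35 PM = 8 h 53 min; less 15 min break → 8 h 38 min
Sat: 10:51 AM–3:36 PM = 4 h 45 min; less 10 min break → 4 h 35 min
Total: 5 h 11 min + 6 h 59 min + 4 h 6 min + 8 h 38 min + 4 h 35 min = 29 h 29 min.

29.48 hours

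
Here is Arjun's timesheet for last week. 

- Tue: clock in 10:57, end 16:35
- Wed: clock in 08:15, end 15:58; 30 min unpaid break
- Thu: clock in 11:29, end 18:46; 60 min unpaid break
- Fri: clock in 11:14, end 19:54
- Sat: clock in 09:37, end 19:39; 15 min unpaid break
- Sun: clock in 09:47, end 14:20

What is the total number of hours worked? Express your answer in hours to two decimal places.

42.13 hours

Tue: 10:57–16:35 = 5 h 38 min
Wed: 08:15–15:58 = 7 h 43 min; less 30 min break → 7 h 13 min
Thu: 11:29–18:46 = 7 h 17 min; less 60 min break → 6 h 17 min
Fri: 11:14–19:54 = 8 h 40 min
Sat: 09:37–19:39 = 10 h 2 min; less 15 min break → 9 h 47 min
Sun: 09:47–14:20 = 4 h 33 min
Total: 5 h 38 min + 7 h 13 min + 6 h 17 min + 8 h 40 min + 9 h 47 min + 4 h 33 min = 42 h 8 min.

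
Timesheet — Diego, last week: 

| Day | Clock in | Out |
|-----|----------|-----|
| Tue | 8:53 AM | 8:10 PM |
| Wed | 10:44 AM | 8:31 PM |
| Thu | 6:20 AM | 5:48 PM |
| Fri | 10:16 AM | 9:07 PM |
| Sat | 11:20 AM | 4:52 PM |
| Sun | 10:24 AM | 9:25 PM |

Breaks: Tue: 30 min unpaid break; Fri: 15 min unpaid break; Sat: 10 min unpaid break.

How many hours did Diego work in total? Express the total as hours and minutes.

59 h 1 min

Tue: 8:53 AM–8:10 PM = 11 h 17 min; less 30 min break → 10 h 47 min
Wed: 10:44 AM–8:31 PM = 9 h 47 min
Thu: 6:20 AM–5:48 PM = 11 h 28 min
Fri: 10:16 AM–9:07 PM = 10 h 51 min; less 15 min break → 10 h 36 min
Sat: 11:20 AM–4:52 PM = 5 h 32 min; less 10 min break → 5 h 22 min
Sun: 10:24 AM–9:25 PM = 11 h 1 min
Total: 10 h 47 min + 9 h 47 min + 11 h 28 min + 10 h 36 min + 5 h 22 min + 11 h 1 min = 59 h 1 min.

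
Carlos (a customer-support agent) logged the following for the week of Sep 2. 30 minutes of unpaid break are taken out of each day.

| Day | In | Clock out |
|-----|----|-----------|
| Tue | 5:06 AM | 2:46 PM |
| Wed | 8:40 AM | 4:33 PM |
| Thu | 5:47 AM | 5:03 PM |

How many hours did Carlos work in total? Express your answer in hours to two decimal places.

27.32 hours

Tue: 5:06 AM–2:46 PM = 9 h 40 min; less 30 min break → 9 h 10 min
Wed: 8:40 AM–4:33 PM = 7 h 53 min; less 30 min break → 7 h 23 min
Thu: 5:47 AM–5:03 PM = 11 h 16 min; less 30 min break → 10 h 46 min
Total: 9 h 10 min + 7 h 23 min + 10 h 46 min = 27 h 19 min.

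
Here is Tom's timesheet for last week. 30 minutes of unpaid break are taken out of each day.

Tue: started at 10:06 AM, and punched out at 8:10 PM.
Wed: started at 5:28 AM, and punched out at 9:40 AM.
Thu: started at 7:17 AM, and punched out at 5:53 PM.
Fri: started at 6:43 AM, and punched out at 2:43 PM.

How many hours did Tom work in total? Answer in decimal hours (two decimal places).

30.87 hours

Tue: 10:06 AM–8:10 PM = 10 h 4 min; less 30 min break → 9 h 34 min
Wed: 5:28 AM–9:40 AM = 4 h 12 min; less 30 min break → 3 h 42 min
Thu: 7:17 AM–5:53 PM = 10 h 36 min; less 30 min break → 10 h 6 min
Fri: 6:43 AM–2:43 PM = 8 h 0 min; less 30 min break → 7 h 30 min
Total: 9 h 34 min + 3 h 42 min + 10 h 6 min + 7 h 30 min = 30 h 52 min.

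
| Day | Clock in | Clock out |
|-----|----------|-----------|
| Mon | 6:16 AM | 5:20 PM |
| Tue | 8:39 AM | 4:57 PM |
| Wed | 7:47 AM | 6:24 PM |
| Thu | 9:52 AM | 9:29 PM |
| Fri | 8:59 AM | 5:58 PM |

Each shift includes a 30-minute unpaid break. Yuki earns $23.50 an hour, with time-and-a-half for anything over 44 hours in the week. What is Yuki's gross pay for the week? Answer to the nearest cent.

Mon: 6:16 AM–5:20 PM = 11 h 4 min; less 30 min break → 10 h 34 min
Tue: 8:39 AM–4:57 PM = 8 h 18 min; less 30 min break → 7 h 48 min
Wed: 7:47 AM–6:24 PM = 10 h 37 min; less 30 min break → 10 h 7 min
Thu: 9:52 AM–9:29 PM = 11 h 37 min; less 30 min break → 11 h 7 min
Fri: 8:59 AM–5:58 PM = 8 h 59 min; less 30 min break → 8 h 29 min
Total worked: 48 h 5 min = 2885 min.
Regular 44 h 0 min = 2640 min at $23.50/h; overtime 4 h 5 min = 245 min at $35.25/h.
Pay = (2640 × $23.50 + 245 × $35.25) ÷ 60 = $1177.94.

$1177.94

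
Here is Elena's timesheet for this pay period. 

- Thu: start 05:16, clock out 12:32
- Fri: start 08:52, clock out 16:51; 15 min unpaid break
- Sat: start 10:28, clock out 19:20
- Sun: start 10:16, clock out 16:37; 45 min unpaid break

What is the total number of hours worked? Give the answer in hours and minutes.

29 h 28 min

Thu: 05:16–12:32 = 7 h 16 min
Fri: 08:52–16:51 = 7 h 59 min; less 15 min break → 7 h 44 min
Sat: 10:28–19:20 = 8 h 52 min
Sun: 10:16–16:37 = 6 h 21 min; less 45 min break → 5 h 36 min
Total: 7 h 16 min + 7 h 44 min + 8 h 52 min + 5 h 36 min = 29 h 28 min.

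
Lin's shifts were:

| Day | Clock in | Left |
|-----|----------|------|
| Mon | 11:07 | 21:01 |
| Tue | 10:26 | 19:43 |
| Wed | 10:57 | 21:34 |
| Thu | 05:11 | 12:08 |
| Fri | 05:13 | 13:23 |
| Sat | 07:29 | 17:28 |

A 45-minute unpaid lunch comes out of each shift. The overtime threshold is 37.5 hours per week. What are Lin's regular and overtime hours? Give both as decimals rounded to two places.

Regular 37.50 hours, overtime 12.90 hours

Mon: 11:07–21:01 = 9 h 54 min; less 45 min break → 9 h 9 min
Tue: 10:26–19:43 = 9 h 17 min; less 45 min break → 8 h 32 min
Wed: 10:57–21:34 = 10 h 37 min; less 45 min break → 9 h 52 min
Thu: 05:11–12:08 = 6 h 57 min; less 45 min break → 6 h 12 min
Fri: 05:13–13:23 = 8 h 10 min; less 45 min break → 7 h 25 min
Sat: 07:29–17:28 = 9 h 59 min; less 45 min break → 9 h 14 min
Total worked: 50 h 24 min = 50.40 h.
Threshold 37.5 h → overtime 12 h 54 min, regular 37 h 30 min.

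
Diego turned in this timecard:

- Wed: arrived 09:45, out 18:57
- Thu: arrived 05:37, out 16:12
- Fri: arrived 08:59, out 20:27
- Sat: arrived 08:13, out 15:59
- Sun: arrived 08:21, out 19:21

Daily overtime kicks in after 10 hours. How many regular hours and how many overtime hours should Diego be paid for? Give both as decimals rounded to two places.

Regular 46.97 hours, overtime 3.05 hours

Wed: 09:45–18:57 = 9 h 12 min
Thu: 05:37–16:12 = 10 h 35 min
Fri: 08:59–20:27 = 11 h 28 min
Sat: 08:13–15:59 = 7 h 46 min
Sun: 08:21–19:21 = 11 h 0 min
Wed reg 9 h 12 min / OT 0 h 0 min; Thu reg 10 h 0 min / OT 0 h 35 min; Fri reg 10 h 0 min / OT 1 h 28 min; Sat reg 7 h 46 min / OT 0 h 0 min; Sun reg 10 h 0 min / OT 1 h 0 min.
Totals: regular 46 h 58 min, overtime 3 h 3 min.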